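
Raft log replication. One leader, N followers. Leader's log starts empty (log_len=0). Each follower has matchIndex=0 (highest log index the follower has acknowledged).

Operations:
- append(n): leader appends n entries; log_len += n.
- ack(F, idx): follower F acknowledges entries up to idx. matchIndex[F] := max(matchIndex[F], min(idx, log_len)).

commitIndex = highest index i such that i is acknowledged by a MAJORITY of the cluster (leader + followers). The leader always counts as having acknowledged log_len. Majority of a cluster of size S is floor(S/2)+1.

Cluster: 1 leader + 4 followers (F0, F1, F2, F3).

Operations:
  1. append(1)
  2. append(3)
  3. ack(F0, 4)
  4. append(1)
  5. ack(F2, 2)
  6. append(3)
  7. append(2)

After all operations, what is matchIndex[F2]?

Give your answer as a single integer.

Op 1: append 1 -> log_len=1
Op 2: append 3 -> log_len=4
Op 3: F0 acks idx 4 -> match: F0=4 F1=0 F2=0 F3=0; commitIndex=0
Op 4: append 1 -> log_len=5
Op 5: F2 acks idx 2 -> match: F0=4 F1=0 F2=2 F3=0; commitIndex=2
Op 6: append 3 -> log_len=8
Op 7: append 2 -> log_len=10

Answer: 2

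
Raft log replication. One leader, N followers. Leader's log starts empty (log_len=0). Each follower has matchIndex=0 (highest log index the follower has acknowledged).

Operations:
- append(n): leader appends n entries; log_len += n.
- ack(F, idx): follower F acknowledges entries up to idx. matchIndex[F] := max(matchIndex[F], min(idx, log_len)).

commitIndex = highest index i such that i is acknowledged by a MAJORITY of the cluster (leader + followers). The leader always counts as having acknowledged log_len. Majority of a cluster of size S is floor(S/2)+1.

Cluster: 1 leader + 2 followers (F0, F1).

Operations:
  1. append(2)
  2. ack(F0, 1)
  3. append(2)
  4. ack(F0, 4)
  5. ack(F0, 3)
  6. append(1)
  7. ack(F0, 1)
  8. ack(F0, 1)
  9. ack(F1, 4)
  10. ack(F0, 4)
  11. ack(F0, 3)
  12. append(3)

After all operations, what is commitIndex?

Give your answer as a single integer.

Answer: 4

Derivation:
Op 1: append 2 -> log_len=2
Op 2: F0 acks idx 1 -> match: F0=1 F1=0; commitIndex=1
Op 3: append 2 -> log_len=4
Op 4: F0 acks idx 4 -> match: F0=4 F1=0; commitIndex=4
Op 5: F0 acks idx 3 -> match: F0=4 F1=0; commitIndex=4
Op 6: append 1 -> log_len=5
Op 7: F0 acks idx 1 -> match: F0=4 F1=0; commitIndex=4
Op 8: F0 acks idx 1 -> match: F0=4 F1=0; commitIndex=4
Op 9: F1 acks idx 4 -> match: F0=4 F1=4; commitIndex=4
Op 10: F0 acks idx 4 -> match: F0=4 F1=4; commitIndex=4
Op 11: F0 acks idx 3 -> match: F0=4 F1=4; commitIndex=4
Op 12: append 3 -> log_len=8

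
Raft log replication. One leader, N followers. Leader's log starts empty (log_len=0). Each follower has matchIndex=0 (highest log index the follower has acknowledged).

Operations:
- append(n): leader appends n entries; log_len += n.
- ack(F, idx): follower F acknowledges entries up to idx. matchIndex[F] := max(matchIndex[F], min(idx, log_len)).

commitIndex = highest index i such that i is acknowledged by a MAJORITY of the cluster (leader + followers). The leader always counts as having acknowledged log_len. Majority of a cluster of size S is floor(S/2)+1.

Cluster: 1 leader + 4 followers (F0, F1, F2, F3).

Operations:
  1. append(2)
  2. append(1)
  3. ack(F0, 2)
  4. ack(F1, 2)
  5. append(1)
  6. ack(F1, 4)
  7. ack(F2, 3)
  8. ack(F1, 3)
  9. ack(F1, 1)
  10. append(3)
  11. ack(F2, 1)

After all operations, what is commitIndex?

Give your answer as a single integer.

Op 1: append 2 -> log_len=2
Op 2: append 1 -> log_len=3
Op 3: F0 acks idx 2 -> match: F0=2 F1=0 F2=0 F3=0; commitIndex=0
Op 4: F1 acks idx 2 -> match: F0=2 F1=2 F2=0 F3=0; commitIndex=2
Op 5: append 1 -> log_len=4
Op 6: F1 acks idx 4 -> match: F0=2 F1=4 F2=0 F3=0; commitIndex=2
Op 7: F2 acks idx 3 -> match: F0=2 F1=4 F2=3 F3=0; commitIndex=3
Op 8: F1 acks idx 3 -> match: F0=2 F1=4 F2=3 F3=0; commitIndex=3
Op 9: F1 acks idx 1 -> match: F0=2 F1=4 F2=3 F3=0; commitIndex=3
Op 10: append 3 -> log_len=7
Op 11: F2 acks idx 1 -> match: F0=2 F1=4 F2=3 F3=0; commitIndex=3

Answer: 3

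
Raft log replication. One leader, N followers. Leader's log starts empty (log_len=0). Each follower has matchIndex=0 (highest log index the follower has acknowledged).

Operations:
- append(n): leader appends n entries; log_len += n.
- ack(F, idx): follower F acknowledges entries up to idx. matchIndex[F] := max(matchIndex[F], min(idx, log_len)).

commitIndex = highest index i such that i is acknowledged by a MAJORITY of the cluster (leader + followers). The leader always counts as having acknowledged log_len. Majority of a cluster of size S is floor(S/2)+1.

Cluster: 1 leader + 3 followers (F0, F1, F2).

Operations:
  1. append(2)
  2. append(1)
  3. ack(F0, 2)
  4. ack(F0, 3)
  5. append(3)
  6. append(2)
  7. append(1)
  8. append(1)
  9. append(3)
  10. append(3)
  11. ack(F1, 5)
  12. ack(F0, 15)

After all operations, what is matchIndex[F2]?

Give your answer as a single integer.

Op 1: append 2 -> log_len=2
Op 2: append 1 -> log_len=3
Op 3: F0 acks idx 2 -> match: F0=2 F1=0 F2=0; commitIndex=0
Op 4: F0 acks idx 3 -> match: F0=3 F1=0 F2=0; commitIndex=0
Op 5: append 3 -> log_len=6
Op 6: append 2 -> log_len=8
Op 7: append 1 -> log_len=9
Op 8: append 1 -> log_len=10
Op 9: append 3 -> log_len=13
Op 10: append 3 -> log_len=16
Op 11: F1 acks idx 5 -> match: F0=3 F1=5 F2=0; commitIndex=3
Op 12: F0 acks idx 15 -> match: F0=15 F1=5 F2=0; commitIndex=5

Answer: 0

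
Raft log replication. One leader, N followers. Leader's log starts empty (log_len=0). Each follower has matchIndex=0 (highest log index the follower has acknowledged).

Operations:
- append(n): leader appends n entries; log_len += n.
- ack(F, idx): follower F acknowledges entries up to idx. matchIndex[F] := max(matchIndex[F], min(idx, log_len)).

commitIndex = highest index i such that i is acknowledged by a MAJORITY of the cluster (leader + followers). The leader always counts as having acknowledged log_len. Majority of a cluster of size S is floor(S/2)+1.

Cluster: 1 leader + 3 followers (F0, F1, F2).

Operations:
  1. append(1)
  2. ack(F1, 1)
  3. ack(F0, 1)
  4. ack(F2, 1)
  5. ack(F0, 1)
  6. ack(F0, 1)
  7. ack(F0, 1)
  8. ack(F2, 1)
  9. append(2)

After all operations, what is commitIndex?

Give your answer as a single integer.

Op 1: append 1 -> log_len=1
Op 2: F1 acks idx 1 -> match: F0=0 F1=1 F2=0; commitIndex=0
Op 3: F0 acks idx 1 -> match: F0=1 F1=1 F2=0; commitIndex=1
Op 4: F2 acks idx 1 -> match: F0=1 F1=1 F2=1; commitIndex=1
Op 5: F0 acks idx 1 -> match: F0=1 F1=1 F2=1; commitIndex=1
Op 6: F0 acks idx 1 -> match: F0=1 F1=1 F2=1; commitIndex=1
Op 7: F0 acks idx 1 -> match: F0=1 F1=1 F2=1; commitIndex=1
Op 8: F2 acks idx 1 -> match: F0=1 F1=1 F2=1; commitIndex=1
Op 9: append 2 -> log_len=3

Answer: 1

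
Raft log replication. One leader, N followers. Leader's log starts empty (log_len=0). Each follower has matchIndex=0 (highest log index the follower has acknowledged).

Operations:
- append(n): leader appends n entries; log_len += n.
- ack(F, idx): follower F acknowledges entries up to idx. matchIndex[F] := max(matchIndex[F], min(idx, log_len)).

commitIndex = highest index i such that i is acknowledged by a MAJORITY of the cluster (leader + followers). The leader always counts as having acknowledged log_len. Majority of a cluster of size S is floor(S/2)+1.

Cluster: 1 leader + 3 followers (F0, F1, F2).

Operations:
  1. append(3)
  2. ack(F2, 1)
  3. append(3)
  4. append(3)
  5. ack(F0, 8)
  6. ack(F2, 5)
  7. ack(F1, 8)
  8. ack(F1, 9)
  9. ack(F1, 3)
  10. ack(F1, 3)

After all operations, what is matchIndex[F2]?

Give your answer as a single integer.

Op 1: append 3 -> log_len=3
Op 2: F2 acks idx 1 -> match: F0=0 F1=0 F2=1; commitIndex=0
Op 3: append 3 -> log_len=6
Op 4: append 3 -> log_len=9
Op 5: F0 acks idx 8 -> match: F0=8 F1=0 F2=1; commitIndex=1
Op 6: F2 acks idx 5 -> match: F0=8 F1=0 F2=5; commitIndex=5
Op 7: F1 acks idx 8 -> match: F0=8 F1=8 F2=5; commitIndex=8
Op 8: F1 acks idx 9 -> match: F0=8 F1=9 F2=5; commitIndex=8
Op 9: F1 acks idx 3 -> match: F0=8 F1=9 F2=5; commitIndex=8
Op 10: F1 acks idx 3 -> match: F0=8 F1=9 F2=5; commitIndex=8

Answer: 5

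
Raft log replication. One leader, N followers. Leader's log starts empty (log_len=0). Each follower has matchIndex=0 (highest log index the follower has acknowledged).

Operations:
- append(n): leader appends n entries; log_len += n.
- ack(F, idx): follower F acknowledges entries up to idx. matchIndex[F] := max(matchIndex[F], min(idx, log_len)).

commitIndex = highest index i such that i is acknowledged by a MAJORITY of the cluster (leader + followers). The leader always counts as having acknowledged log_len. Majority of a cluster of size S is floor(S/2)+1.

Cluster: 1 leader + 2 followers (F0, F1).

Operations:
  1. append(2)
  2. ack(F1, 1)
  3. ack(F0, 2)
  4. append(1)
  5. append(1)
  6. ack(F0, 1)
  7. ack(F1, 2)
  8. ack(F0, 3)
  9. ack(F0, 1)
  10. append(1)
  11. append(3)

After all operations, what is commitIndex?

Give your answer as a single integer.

Op 1: append 2 -> log_len=2
Op 2: F1 acks idx 1 -> match: F0=0 F1=1; commitIndex=1
Op 3: F0 acks idx 2 -> match: F0=2 F1=1; commitIndex=2
Op 4: append 1 -> log_len=3
Op 5: append 1 -> log_len=4
Op 6: F0 acks idx 1 -> match: F0=2 F1=1; commitIndex=2
Op 7: F1 acks idx 2 -> match: F0=2 F1=2; commitIndex=2
Op 8: F0 acks idx 3 -> match: F0=3 F1=2; commitIndex=3
Op 9: F0 acks idx 1 -> match: F0=3 F1=2; commitIndex=3
Op 10: append 1 -> log_len=5
Op 11: append 3 -> log_len=8

Answer: 3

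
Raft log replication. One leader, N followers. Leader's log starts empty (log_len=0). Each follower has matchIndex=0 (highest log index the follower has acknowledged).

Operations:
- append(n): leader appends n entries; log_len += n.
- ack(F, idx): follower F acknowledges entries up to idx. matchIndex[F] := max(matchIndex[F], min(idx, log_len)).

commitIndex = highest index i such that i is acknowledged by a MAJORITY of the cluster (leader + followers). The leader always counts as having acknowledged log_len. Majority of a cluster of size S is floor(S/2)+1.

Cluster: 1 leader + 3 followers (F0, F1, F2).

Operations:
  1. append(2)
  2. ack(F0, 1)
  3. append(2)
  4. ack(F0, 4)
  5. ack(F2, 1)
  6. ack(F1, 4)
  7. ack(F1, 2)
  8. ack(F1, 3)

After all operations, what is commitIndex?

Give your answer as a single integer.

Op 1: append 2 -> log_len=2
Op 2: F0 acks idx 1 -> match: F0=1 F1=0 F2=0; commitIndex=0
Op 3: append 2 -> log_len=4
Op 4: F0 acks idx 4 -> match: F0=4 F1=0 F2=0; commitIndex=0
Op 5: F2 acks idx 1 -> match: F0=4 F1=0 F2=1; commitIndex=1
Op 6: F1 acks idx 4 -> match: F0=4 F1=4 F2=1; commitIndex=4
Op 7: F1 acks idx 2 -> match: F0=4 F1=4 F2=1; commitIndex=4
Op 8: F1 acks idx 3 -> match: F0=4 F1=4 F2=1; commitIndex=4

Answer: 4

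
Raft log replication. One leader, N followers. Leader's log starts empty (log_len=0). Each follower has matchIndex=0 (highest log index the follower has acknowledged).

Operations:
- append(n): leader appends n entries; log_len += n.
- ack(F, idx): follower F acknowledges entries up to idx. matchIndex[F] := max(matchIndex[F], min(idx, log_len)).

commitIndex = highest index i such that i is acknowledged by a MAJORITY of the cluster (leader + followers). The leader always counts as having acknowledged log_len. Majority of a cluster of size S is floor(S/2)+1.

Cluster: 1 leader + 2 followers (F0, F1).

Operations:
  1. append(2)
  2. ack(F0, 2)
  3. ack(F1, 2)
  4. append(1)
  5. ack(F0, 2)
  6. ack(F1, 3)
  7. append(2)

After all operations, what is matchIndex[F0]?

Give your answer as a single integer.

Op 1: append 2 -> log_len=2
Op 2: F0 acks idx 2 -> match: F0=2 F1=0; commitIndex=2
Op 3: F1 acks idx 2 -> match: F0=2 F1=2; commitIndex=2
Op 4: append 1 -> log_len=3
Op 5: F0 acks idx 2 -> match: F0=2 F1=2; commitIndex=2
Op 6: F1 acks idx 3 -> match: F0=2 F1=3; commitIndex=3
Op 7: append 2 -> log_len=5

Answer: 2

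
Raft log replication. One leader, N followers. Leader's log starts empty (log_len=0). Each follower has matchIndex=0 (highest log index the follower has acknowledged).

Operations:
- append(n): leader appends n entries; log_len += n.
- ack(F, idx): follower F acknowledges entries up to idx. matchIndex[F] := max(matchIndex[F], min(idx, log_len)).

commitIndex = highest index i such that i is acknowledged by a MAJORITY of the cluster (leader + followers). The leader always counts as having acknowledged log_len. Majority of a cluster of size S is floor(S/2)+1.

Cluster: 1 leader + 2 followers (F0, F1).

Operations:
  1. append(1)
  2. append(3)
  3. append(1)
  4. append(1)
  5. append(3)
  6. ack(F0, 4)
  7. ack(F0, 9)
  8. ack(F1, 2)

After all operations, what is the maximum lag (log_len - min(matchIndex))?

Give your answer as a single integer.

Answer: 7

Derivation:
Op 1: append 1 -> log_len=1
Op 2: append 3 -> log_len=4
Op 3: append 1 -> log_len=5
Op 4: append 1 -> log_len=6
Op 5: append 3 -> log_len=9
Op 6: F0 acks idx 4 -> match: F0=4 F1=0; commitIndex=4
Op 7: F0 acks idx 9 -> match: F0=9 F1=0; commitIndex=9
Op 8: F1 acks idx 2 -> match: F0=9 F1=2; commitIndex=9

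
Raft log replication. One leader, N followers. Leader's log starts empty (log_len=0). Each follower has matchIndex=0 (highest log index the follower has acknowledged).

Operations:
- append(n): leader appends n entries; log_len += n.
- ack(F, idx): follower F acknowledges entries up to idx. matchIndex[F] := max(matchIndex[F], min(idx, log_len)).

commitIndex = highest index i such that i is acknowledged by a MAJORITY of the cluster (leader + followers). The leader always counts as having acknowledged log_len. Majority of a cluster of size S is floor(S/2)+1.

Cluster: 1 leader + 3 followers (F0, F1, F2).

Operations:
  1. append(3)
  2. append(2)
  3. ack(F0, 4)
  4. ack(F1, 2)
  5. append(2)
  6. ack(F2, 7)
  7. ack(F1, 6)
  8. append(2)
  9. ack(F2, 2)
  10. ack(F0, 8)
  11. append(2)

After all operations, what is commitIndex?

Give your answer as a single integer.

Op 1: append 3 -> log_len=3
Op 2: append 2 -> log_len=5
Op 3: F0 acks idx 4 -> match: F0=4 F1=0 F2=0; commitIndex=0
Op 4: F1 acks idx 2 -> match: F0=4 F1=2 F2=0; commitIndex=2
Op 5: append 2 -> log_len=7
Op 6: F2 acks idx 7 -> match: F0=4 F1=2 F2=7; commitIndex=4
Op 7: F1 acks idx 6 -> match: F0=4 F1=6 F2=7; commitIndex=6
Op 8: append 2 -> log_len=9
Op 9: F2 acks idx 2 -> match: F0=4 F1=6 F2=7; commitIndex=6
Op 10: F0 acks idx 8 -> match: F0=8 F1=6 F2=7; commitIndex=7
Op 11: append 2 -> log_len=11

Answer: 7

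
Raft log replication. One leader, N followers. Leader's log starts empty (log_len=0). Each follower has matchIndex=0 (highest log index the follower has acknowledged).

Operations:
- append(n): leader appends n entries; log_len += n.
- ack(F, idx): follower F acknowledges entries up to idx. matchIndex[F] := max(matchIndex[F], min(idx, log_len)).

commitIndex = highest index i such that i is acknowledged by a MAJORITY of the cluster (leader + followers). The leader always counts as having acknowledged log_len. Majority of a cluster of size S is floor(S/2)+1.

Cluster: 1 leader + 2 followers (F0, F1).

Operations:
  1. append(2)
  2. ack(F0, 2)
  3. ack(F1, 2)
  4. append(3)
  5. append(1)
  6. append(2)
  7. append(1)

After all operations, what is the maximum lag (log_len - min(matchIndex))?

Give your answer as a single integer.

Answer: 7

Derivation:
Op 1: append 2 -> log_len=2
Op 2: F0 acks idx 2 -> match: F0=2 F1=0; commitIndex=2
Op 3: F1 acks idx 2 -> match: F0=2 F1=2; commitIndex=2
Op 4: append 3 -> log_len=5
Op 5: append 1 -> log_len=6
Op 6: append 2 -> log_len=8
Op 7: append 1 -> log_len=9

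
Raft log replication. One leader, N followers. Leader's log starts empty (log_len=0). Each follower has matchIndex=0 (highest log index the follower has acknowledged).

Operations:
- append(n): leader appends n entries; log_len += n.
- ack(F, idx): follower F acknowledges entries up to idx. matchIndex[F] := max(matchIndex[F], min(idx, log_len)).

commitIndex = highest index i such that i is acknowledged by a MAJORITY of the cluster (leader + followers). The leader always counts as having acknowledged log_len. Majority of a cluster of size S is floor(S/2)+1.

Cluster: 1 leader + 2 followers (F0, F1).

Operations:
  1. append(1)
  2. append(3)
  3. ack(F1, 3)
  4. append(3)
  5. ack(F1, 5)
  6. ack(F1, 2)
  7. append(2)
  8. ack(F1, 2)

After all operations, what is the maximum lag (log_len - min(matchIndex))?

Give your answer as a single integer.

Op 1: append 1 -> log_len=1
Op 2: append 3 -> log_len=4
Op 3: F1 acks idx 3 -> match: F0=0 F1=3; commitIndex=3
Op 4: append 3 -> log_len=7
Op 5: F1 acks idx 5 -> match: F0=0 F1=5; commitIndex=5
Op 6: F1 acks idx 2 -> match: F0=0 F1=5; commitIndex=5
Op 7: append 2 -> log_len=9
Op 8: F1 acks idx 2 -> match: F0=0 F1=5; commitIndex=5

Answer: 9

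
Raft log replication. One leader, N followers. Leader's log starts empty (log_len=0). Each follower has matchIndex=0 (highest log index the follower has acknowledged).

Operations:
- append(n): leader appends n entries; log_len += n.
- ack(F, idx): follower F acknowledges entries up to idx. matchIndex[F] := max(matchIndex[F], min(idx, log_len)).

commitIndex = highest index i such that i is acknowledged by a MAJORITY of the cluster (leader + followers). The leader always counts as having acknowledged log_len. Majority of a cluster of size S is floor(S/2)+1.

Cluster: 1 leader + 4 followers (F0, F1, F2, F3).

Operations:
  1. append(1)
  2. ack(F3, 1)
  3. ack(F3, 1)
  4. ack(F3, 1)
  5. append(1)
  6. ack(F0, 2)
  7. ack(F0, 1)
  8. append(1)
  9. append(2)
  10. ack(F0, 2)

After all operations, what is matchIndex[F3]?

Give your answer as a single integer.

Answer: 1

Derivation:
Op 1: append 1 -> log_len=1
Op 2: F3 acks idx 1 -> match: F0=0 F1=0 F2=0 F3=1; commitIndex=0
Op 3: F3 acks idx 1 -> match: F0=0 F1=0 F2=0 F3=1; commitIndex=0
Op 4: F3 acks idx 1 -> match: F0=0 F1=0 F2=0 F3=1; commitIndex=0
Op 5: append 1 -> log_len=2
Op 6: F0 acks idx 2 -> match: F0=2 F1=0 F2=0 F3=1; commitIndex=1
Op 7: F0 acks idx 1 -> match: F0=2 F1=0 F2=0 F3=1; commitIndex=1
Op 8: append 1 -> log_len=3
Op 9: append 2 -> log_len=5
Op 10: F0 acks idx 2 -> match: F0=2 F1=0 F2=0 F3=1; commitIndex=1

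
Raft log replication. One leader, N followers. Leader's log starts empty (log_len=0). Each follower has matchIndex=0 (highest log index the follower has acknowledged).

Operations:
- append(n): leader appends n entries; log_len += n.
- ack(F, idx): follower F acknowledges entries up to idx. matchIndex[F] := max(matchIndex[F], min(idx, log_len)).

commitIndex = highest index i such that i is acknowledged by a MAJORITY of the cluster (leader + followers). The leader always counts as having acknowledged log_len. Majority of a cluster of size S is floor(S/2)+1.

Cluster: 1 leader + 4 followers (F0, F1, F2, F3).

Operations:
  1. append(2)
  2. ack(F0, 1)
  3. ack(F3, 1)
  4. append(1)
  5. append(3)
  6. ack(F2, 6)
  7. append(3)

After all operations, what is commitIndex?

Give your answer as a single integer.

Op 1: append 2 -> log_len=2
Op 2: F0 acks idx 1 -> match: F0=1 F1=0 F2=0 F3=0; commitIndex=0
Op 3: F3 acks idx 1 -> match: F0=1 F1=0 F2=0 F3=1; commitIndex=1
Op 4: append 1 -> log_len=3
Op 5: append 3 -> log_len=6
Op 6: F2 acks idx 6 -> match: F0=1 F1=0 F2=6 F3=1; commitIndex=1
Op 7: append 3 -> log_len=9

Answer: 1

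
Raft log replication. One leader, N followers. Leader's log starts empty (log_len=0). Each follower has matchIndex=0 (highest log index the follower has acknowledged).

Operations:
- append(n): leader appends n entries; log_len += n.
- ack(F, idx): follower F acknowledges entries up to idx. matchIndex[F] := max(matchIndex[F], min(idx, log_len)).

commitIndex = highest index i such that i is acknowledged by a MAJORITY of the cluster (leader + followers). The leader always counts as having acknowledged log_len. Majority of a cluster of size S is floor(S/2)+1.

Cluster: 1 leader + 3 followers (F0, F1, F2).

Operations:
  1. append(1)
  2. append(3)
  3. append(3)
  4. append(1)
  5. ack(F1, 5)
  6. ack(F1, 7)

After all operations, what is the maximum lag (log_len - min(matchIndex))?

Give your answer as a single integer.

Answer: 8

Derivation:
Op 1: append 1 -> log_len=1
Op 2: append 3 -> log_len=4
Op 3: append 3 -> log_len=7
Op 4: append 1 -> log_len=8
Op 5: F1 acks idx 5 -> match: F0=0 F1=5 F2=0; commitIndex=0
Op 6: F1 acks idx 7 -> match: F0=0 F1=7 F2=0; commitIndex=0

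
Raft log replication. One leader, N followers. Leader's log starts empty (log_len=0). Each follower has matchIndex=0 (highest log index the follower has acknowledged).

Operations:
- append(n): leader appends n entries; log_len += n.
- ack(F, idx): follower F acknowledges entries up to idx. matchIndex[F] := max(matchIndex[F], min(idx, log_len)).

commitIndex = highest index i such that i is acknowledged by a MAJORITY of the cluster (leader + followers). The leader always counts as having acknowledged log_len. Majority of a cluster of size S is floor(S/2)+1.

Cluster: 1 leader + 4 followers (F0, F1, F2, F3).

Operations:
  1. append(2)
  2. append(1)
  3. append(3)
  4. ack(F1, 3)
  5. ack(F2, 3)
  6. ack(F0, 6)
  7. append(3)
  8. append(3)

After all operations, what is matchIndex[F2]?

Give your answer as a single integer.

Answer: 3

Derivation:
Op 1: append 2 -> log_len=2
Op 2: append 1 -> log_len=3
Op 3: append 3 -> log_len=6
Op 4: F1 acks idx 3 -> match: F0=0 F1=3 F2=0 F3=0; commitIndex=0
Op 5: F2 acks idx 3 -> match: F0=0 F1=3 F2=3 F3=0; commitIndex=3
Op 6: F0 acks idx 6 -> match: F0=6 F1=3 F2=3 F3=0; commitIndex=3
Op 7: append 3 -> log_len=9
Op 8: append 3 -> log_len=12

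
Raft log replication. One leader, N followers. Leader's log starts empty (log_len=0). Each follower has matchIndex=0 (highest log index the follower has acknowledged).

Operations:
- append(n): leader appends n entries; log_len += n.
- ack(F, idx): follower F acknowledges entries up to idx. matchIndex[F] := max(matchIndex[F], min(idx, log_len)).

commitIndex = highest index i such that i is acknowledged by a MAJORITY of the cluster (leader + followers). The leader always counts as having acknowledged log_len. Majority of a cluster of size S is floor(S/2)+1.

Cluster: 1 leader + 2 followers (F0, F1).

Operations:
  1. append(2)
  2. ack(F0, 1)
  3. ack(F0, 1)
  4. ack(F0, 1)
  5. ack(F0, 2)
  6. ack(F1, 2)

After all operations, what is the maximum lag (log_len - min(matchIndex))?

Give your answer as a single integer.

Answer: 0

Derivation:
Op 1: append 2 -> log_len=2
Op 2: F0 acks idx 1 -> match: F0=1 F1=0; commitIndex=1
Op 3: F0 acks idx 1 -> match: F0=1 F1=0; commitIndex=1
Op 4: F0 acks idx 1 -> match: F0=1 F1=0; commitIndex=1
Op 5: F0 acks idx 2 -> match: F0=2 F1=0; commitIndex=2
Op 6: F1 acks idx 2 -> match: F0=2 F1=2; commitIndex=2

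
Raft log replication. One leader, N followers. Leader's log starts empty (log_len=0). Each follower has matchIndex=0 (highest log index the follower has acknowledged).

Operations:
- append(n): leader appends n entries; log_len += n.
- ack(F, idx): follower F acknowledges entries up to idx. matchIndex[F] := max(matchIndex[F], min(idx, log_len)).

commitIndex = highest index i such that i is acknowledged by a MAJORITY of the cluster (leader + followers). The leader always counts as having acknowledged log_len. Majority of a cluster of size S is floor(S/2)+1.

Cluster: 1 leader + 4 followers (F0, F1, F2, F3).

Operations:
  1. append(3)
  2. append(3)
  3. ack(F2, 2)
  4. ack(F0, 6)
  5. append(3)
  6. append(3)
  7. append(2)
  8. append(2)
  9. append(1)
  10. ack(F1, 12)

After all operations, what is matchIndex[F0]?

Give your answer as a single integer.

Answer: 6

Derivation:
Op 1: append 3 -> log_len=3
Op 2: append 3 -> log_len=6
Op 3: F2 acks idx 2 -> match: F0=0 F1=0 F2=2 F3=0; commitIndex=0
Op 4: F0 acks idx 6 -> match: F0=6 F1=0 F2=2 F3=0; commitIndex=2
Op 5: append 3 -> log_len=9
Op 6: append 3 -> log_len=12
Op 7: append 2 -> log_len=14
Op 8: append 2 -> log_len=16
Op 9: append 1 -> log_len=17
Op 10: F1 acks idx 12 -> match: F0=6 F1=12 F2=2 F3=0; commitIndex=6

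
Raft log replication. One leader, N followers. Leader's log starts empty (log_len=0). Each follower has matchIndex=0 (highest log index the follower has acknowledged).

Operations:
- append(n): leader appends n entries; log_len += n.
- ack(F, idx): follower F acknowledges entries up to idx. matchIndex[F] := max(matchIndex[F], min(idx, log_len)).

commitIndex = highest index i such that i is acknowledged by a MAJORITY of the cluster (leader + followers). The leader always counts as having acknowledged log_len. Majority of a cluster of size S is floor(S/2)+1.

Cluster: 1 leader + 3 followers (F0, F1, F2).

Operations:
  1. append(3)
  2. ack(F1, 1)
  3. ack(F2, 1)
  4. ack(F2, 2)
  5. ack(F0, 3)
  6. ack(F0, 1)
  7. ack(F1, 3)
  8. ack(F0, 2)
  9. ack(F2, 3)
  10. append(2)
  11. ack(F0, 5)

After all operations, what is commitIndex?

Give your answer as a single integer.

Op 1: append 3 -> log_len=3
Op 2: F1 acks idx 1 -> match: F0=0 F1=1 F2=0; commitIndex=0
Op 3: F2 acks idx 1 -> match: F0=0 F1=1 F2=1; commitIndex=1
Op 4: F2 acks idx 2 -> match: F0=0 F1=1 F2=2; commitIndex=1
Op 5: F0 acks idx 3 -> match: F0=3 F1=1 F2=2; commitIndex=2
Op 6: F0 acks idx 1 -> match: F0=3 F1=1 F2=2; commitIndex=2
Op 7: F1 acks idx 3 -> match: F0=3 F1=3 F2=2; commitIndex=3
Op 8: F0 acks idx 2 -> match: F0=3 F1=3 F2=2; commitIndex=3
Op 9: F2 acks idx 3 -> match: F0=3 F1=3 F2=3; commitIndex=3
Op 10: append 2 -> log_len=5
Op 11: F0 acks idx 5 -> match: F0=5 F1=3 F2=3; commitIndex=3

Answer: 3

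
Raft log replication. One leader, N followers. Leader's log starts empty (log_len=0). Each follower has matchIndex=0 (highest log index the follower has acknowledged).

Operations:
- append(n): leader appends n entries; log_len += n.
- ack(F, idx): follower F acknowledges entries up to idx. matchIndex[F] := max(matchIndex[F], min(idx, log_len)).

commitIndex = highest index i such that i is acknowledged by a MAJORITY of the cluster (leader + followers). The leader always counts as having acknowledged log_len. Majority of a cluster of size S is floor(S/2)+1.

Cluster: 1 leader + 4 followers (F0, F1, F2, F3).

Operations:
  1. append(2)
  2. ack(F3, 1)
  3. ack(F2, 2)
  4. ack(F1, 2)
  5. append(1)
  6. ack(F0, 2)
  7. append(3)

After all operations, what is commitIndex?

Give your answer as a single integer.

Op 1: append 2 -> log_len=2
Op 2: F3 acks idx 1 -> match: F0=0 F1=0 F2=0 F3=1; commitIndex=0
Op 3: F2 acks idx 2 -> match: F0=0 F1=0 F2=2 F3=1; commitIndex=1
Op 4: F1 acks idx 2 -> match: F0=0 F1=2 F2=2 F3=1; commitIndex=2
Op 5: append 1 -> log_len=3
Op 6: F0 acks idx 2 -> match: F0=2 F1=2 F2=2 F3=1; commitIndex=2
Op 7: append 3 -> log_len=6

Answer: 2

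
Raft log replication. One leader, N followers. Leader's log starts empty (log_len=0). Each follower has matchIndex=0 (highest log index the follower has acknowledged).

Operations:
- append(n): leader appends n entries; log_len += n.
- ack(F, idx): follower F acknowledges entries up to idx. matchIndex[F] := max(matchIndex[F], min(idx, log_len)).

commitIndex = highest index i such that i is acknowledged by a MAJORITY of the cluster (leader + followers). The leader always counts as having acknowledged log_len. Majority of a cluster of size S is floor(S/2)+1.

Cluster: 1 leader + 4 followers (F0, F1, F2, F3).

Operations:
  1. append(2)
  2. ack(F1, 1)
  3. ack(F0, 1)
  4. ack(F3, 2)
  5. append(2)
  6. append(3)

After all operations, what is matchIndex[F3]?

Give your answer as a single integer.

Answer: 2

Derivation:
Op 1: append 2 -> log_len=2
Op 2: F1 acks idx 1 -> match: F0=0 F1=1 F2=0 F3=0; commitIndex=0
Op 3: F0 acks idx 1 -> match: F0=1 F1=1 F2=0 F3=0; commitIndex=1
Op 4: F3 acks idx 2 -> match: F0=1 F1=1 F2=0 F3=2; commitIndex=1
Op 5: append 2 -> log_len=4
Op 6: append 3 -> log_len=7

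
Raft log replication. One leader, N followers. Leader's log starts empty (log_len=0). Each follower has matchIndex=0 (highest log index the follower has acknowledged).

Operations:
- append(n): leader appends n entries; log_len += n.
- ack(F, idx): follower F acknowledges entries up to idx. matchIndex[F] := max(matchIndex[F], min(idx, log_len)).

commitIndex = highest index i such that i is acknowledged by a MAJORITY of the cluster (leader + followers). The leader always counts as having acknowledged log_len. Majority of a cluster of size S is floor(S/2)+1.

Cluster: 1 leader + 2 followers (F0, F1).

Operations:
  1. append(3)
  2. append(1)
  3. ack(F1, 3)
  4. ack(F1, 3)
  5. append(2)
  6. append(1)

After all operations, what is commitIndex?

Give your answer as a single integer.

Answer: 3

Derivation:
Op 1: append 3 -> log_len=3
Op 2: append 1 -> log_len=4
Op 3: F1 acks idx 3 -> match: F0=0 F1=3; commitIndex=3
Op 4: F1 acks idx 3 -> match: F0=0 F1=3; commitIndex=3
Op 5: append 2 -> log_len=6
Op 6: append 1 -> log_len=7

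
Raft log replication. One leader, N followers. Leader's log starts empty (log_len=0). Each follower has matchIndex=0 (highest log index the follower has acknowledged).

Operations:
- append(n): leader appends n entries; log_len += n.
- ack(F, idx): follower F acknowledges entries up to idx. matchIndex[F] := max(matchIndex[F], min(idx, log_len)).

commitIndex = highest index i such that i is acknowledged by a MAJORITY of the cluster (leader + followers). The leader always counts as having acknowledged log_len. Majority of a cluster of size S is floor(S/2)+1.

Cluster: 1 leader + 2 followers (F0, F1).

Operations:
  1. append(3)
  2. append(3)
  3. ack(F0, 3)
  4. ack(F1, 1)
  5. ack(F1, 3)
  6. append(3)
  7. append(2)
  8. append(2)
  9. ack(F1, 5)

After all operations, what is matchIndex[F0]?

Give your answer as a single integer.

Op 1: append 3 -> log_len=3
Op 2: append 3 -> log_len=6
Op 3: F0 acks idx 3 -> match: F0=3 F1=0; commitIndex=3
Op 4: F1 acks idx 1 -> match: F0=3 F1=1; commitIndex=3
Op 5: F1 acks idx 3 -> match: F0=3 F1=3; commitIndex=3
Op 6: append 3 -> log_len=9
Op 7: append 2 -> log_len=11
Op 8: append 2 -> log_len=13
Op 9: F1 acks idx 5 -> match: F0=3 F1=5; commitIndex=5

Answer: 3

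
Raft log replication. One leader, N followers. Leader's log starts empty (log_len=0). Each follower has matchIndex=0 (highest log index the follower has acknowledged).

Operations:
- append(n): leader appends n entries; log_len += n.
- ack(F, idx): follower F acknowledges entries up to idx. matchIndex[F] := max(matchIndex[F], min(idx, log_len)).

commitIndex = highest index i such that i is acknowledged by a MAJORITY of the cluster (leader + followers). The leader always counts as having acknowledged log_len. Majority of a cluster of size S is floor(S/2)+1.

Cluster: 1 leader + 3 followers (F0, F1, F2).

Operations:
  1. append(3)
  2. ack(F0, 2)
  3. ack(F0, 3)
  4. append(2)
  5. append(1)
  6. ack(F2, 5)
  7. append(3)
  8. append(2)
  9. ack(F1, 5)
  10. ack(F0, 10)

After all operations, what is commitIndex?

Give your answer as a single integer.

Answer: 5

Derivation:
Op 1: append 3 -> log_len=3
Op 2: F0 acks idx 2 -> match: F0=2 F1=0 F2=0; commitIndex=0
Op 3: F0 acks idx 3 -> match: F0=3 F1=0 F2=0; commitIndex=0
Op 4: append 2 -> log_len=5
Op 5: append 1 -> log_len=6
Op 6: F2 acks idx 5 -> match: F0=3 F1=0 F2=5; commitIndex=3
Op 7: append 3 -> log_len=9
Op 8: append 2 -> log_len=11
Op 9: F1 acks idx 5 -> match: F0=3 F1=5 F2=5; commitIndex=5
Op 10: F0 acks idx 10 -> match: F0=10 F1=5 F2=5; commitIndex=5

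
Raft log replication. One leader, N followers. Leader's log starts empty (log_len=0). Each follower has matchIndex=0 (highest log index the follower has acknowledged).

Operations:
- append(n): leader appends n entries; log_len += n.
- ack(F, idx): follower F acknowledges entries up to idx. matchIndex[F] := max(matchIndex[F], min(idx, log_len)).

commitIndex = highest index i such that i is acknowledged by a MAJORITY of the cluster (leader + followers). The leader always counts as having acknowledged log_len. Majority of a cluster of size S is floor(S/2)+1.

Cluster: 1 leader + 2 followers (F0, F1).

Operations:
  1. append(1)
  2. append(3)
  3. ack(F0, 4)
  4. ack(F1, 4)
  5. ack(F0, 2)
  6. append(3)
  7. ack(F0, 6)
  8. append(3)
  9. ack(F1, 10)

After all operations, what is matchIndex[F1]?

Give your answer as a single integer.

Answer: 10

Derivation:
Op 1: append 1 -> log_len=1
Op 2: append 3 -> log_len=4
Op 3: F0 acks idx 4 -> match: F0=4 F1=0; commitIndex=4
Op 4: F1 acks idx 4 -> match: F0=4 F1=4; commitIndex=4
Op 5: F0 acks idx 2 -> match: F0=4 F1=4; commitIndex=4
Op 6: append 3 -> log_len=7
Op 7: F0 acks idx 6 -> match: F0=6 F1=4; commitIndex=6
Op 8: append 3 -> log_len=10
Op 9: F1 acks idx 10 -> match: F0=6 F1=10; commitIndex=10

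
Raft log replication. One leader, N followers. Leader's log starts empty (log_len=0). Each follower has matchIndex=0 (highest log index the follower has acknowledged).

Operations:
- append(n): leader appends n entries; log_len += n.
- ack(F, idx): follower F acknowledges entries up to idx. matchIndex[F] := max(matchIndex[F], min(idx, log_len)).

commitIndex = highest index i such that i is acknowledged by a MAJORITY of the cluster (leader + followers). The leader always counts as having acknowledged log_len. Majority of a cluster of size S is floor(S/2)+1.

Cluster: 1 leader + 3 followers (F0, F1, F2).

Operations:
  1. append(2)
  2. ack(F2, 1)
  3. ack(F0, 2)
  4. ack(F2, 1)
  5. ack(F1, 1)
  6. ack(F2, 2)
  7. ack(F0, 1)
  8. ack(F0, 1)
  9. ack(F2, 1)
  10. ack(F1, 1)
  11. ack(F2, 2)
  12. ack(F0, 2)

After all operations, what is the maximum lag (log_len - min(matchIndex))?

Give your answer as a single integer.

Op 1: append 2 -> log_len=2
Op 2: F2 acks idx 1 -> match: F0=0 F1=0 F2=1; commitIndex=0
Op 3: F0 acks idx 2 -> match: F0=2 F1=0 F2=1; commitIndex=1
Op 4: F2 acks idx 1 -> match: F0=2 F1=0 F2=1; commitIndex=1
Op 5: F1 acks idx 1 -> match: F0=2 F1=1 F2=1; commitIndex=1
Op 6: F2 acks idx 2 -> match: F0=2 F1=1 F2=2; commitIndex=2
Op 7: F0 acks idx 1 -> match: F0=2 F1=1 F2=2; commitIndex=2
Op 8: F0 acks idx 1 -> match: F0=2 F1=1 F2=2; commitIndex=2
Op 9: F2 acks idx 1 -> match: F0=2 F1=1 F2=2; commitIndex=2
Op 10: F1 acks idx 1 -> match: F0=2 F1=1 F2=2; commitIndex=2
Op 11: F2 acks idx 2 -> match: F0=2 F1=1 F2=2; commitIndex=2
Op 12: F0 acks idx 2 -> match: F0=2 F1=1 F2=2; commitIndex=2

Answer: 1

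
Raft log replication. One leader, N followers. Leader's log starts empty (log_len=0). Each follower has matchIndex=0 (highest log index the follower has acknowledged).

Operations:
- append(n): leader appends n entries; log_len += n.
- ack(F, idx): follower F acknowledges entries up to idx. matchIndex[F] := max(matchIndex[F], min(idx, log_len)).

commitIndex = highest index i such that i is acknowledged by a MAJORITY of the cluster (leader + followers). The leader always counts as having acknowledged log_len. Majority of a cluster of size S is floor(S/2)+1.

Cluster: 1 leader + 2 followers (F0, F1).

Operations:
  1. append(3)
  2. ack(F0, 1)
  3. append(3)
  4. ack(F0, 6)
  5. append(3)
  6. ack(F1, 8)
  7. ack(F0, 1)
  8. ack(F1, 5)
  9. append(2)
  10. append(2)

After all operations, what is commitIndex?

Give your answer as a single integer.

Op 1: append 3 -> log_len=3
Op 2: F0 acks idx 1 -> match: F0=1 F1=0; commitIndex=1
Op 3: append 3 -> log_len=6
Op 4: F0 acks idx 6 -> match: F0=6 F1=0; commitIndex=6
Op 5: append 3 -> log_len=9
Op 6: F1 acks idx 8 -> match: F0=6 F1=8; commitIndex=8
Op 7: F0 acks idx 1 -> match: F0=6 F1=8; commitIndex=8
Op 8: F1 acks idx 5 -> match: F0=6 F1=8; commitIndex=8
Op 9: append 2 -> log_len=11
Op 10: append 2 -> log_len=13

Answer: 8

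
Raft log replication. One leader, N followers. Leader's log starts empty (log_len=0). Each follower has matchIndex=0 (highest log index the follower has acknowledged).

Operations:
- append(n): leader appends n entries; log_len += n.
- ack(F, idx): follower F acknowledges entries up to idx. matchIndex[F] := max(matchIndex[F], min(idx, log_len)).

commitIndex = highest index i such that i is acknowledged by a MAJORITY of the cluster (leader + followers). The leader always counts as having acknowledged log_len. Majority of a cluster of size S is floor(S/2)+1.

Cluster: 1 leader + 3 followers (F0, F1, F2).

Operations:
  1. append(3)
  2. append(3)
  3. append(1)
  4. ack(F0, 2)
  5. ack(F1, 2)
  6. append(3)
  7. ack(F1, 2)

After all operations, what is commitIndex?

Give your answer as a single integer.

Op 1: append 3 -> log_len=3
Op 2: append 3 -> log_len=6
Op 3: append 1 -> log_len=7
Op 4: F0 acks idx 2 -> match: F0=2 F1=0 F2=0; commitIndex=0
Op 5: F1 acks idx 2 -> match: F0=2 F1=2 F2=0; commitIndex=2
Op 6: append 3 -> log_len=10
Op 7: F1 acks idx 2 -> match: F0=2 F1=2 F2=0; commitIndex=2

Answer: 2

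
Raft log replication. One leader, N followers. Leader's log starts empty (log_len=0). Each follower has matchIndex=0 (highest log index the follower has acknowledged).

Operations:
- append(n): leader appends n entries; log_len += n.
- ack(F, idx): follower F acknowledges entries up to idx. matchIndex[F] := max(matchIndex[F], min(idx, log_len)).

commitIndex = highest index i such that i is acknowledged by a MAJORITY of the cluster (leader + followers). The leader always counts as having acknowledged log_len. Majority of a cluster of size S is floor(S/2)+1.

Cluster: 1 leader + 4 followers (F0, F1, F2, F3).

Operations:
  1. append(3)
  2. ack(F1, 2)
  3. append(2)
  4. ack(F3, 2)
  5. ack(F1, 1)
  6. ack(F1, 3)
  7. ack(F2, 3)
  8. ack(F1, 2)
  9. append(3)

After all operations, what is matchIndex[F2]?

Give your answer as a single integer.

Op 1: append 3 -> log_len=3
Op 2: F1 acks idx 2 -> match: F0=0 F1=2 F2=0 F3=0; commitIndex=0
Op 3: append 2 -> log_len=5
Op 4: F3 acks idx 2 -> match: F0=0 F1=2 F2=0 F3=2; commitIndex=2
Op 5: F1 acks idx 1 -> match: F0=0 F1=2 F2=0 F3=2; commitIndex=2
Op 6: F1 acks idx 3 -> match: F0=0 F1=3 F2=0 F3=2; commitIndex=2
Op 7: F2 acks idx 3 -> match: F0=0 F1=3 F2=3 F3=2; commitIndex=3
Op 8: F1 acks idx 2 -> match: F0=0 F1=3 F2=3 F3=2; commitIndex=3
Op 9: append 3 -> log_len=8

Answer: 3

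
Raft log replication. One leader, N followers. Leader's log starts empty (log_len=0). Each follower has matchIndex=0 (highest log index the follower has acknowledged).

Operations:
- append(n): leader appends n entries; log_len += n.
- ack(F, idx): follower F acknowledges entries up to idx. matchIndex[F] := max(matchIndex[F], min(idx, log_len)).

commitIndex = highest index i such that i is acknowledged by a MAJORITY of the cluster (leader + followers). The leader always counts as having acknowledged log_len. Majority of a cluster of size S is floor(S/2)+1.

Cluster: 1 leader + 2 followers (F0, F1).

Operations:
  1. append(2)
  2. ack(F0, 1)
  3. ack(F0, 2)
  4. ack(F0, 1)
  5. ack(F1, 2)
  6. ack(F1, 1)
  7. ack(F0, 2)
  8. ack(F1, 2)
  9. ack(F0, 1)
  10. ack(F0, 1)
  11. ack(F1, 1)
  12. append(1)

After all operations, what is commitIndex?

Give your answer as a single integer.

Op 1: append 2 -> log_len=2
Op 2: F0 acks idx 1 -> match: F0=1 F1=0; commitIndex=1
Op 3: F0 acks idx 2 -> match: F0=2 F1=0; commitIndex=2
Op 4: F0 acks idx 1 -> match: F0=2 F1=0; commitIndex=2
Op 5: F1 acks idx 2 -> match: F0=2 F1=2; commitIndex=2
Op 6: F1 acks idx 1 -> match: F0=2 F1=2; commitIndex=2
Op 7: F0 acks idx 2 -> match: F0=2 F1=2; commitIndex=2
Op 8: F1 acks idx 2 -> match: F0=2 F1=2; commitIndex=2
Op 9: F0 acks idx 1 -> match: F0=2 F1=2; commitIndex=2
Op 10: F0 acks idx 1 -> match: F0=2 F1=2; commitIndex=2
Op 11: F1 acks idx 1 -> match: F0=2 F1=2; commitIndex=2
Op 12: append 1 -> log_len=3

Answer: 2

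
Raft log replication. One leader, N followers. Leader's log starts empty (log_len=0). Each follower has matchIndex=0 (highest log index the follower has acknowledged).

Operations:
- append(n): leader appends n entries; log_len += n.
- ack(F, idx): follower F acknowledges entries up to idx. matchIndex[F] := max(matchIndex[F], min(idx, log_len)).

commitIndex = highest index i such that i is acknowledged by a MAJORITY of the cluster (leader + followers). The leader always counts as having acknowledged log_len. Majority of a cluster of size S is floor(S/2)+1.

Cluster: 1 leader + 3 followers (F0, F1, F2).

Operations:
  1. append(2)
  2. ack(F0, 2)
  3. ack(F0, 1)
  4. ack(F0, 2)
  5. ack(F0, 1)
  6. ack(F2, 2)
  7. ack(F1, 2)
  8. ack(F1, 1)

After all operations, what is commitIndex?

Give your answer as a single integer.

Op 1: append 2 -> log_len=2
Op 2: F0 acks idx 2 -> match: F0=2 F1=0 F2=0; commitIndex=0
Op 3: F0 acks idx 1 -> match: F0=2 F1=0 F2=0; commitIndex=0
Op 4: F0 acks idx 2 -> match: F0=2 F1=0 F2=0; commitIndex=0
Op 5: F0 acks idx 1 -> match: F0=2 F1=0 F2=0; commitIndex=0
Op 6: F2 acks idx 2 -> match: F0=2 F1=0 F2=2; commitIndex=2
Op 7: F1 acks idx 2 -> match: F0=2 F1=2 F2=2; commitIndex=2
Op 8: F1 acks idx 1 -> match: F0=2 F1=2 F2=2; commitIndex=2

Answer: 2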